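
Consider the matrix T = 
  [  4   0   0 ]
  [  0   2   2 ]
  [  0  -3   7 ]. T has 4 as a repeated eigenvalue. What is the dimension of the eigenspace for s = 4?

T − 4I = [[0, 0, 0], [0, -2, 2], [0, -3, 3]].
This matrix has rank 1, so its null space has dimension 3 − 1 = 2.

2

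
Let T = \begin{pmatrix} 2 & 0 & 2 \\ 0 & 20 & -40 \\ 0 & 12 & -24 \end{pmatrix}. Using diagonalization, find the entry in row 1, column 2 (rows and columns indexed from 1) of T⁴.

Characteristic polynomial: r^3 + 2r^2 - 8r = r(r - 2)(r + 4), so the eigenvalues are -4, 0, 2.
r=2: eigenvector (1, 0, 0).
r=-4: eigenvector (1, -5, -3).
r=0: eigenvector (-1, 2, 1).
P = [[1, 1, -1], [0, -5, 2], [0, -3, 1]], D = diag(2, -4, 0), P⁻¹ = [[1, 2, -3], [0, 1, -2], [0, 3, -5]].
T⁴ = P·diag(16, 256, 0)·P⁻¹ = [[16, 288, -560], [0, -1280, 2560], [0, -768, 1536]].
The requested entry is 288.

288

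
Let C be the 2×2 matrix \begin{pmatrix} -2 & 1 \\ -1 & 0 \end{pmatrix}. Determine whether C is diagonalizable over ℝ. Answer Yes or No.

No

Characteristic polynomial: p(λ) = λ^2 + 2λ + 1 = (λ + 1)^2.
λ = -1 has algebraic multiplicity 2; rank(C + 1I) = 1, so geometric multiplicity = 1.
Geometric multiplicity < algebraic multiplicity, so C is not diagonalizable.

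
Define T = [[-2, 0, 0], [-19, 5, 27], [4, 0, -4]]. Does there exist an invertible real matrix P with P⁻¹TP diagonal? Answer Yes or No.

Yes

Characteristic polynomial: p(s) = s^3 + s^2 - 22s - 40 = (s - 5)(s + 2)(s + 4).
All 3 eigenvalues are distinct, so T is diagonalizable.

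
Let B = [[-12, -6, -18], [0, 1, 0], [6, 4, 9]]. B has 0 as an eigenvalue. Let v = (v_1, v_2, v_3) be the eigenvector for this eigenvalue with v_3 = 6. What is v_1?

-9

B = [[-12, -6, -18], [0, 1, 0], [6, 4, 9]].
Solving (B)v = 0 gives the eigenspace spanned by (-9, 0, 6).
With v_3 = 6, v = (-9, 0, 6), so v_1 = -9.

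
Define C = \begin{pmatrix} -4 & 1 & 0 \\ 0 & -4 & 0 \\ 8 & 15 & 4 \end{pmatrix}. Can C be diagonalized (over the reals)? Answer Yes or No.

No

Characteristic polynomial: p(s) = s^3 + 4s^2 - 16s - 64 = (s - 4)(s + 4)^2.
s = -4 has algebraic multiplicity 2; rank(C + 4I) = 2, so geometric multiplicity = 1.
Geometric multiplicity < algebraic multiplicity, so C is not diagonalizable.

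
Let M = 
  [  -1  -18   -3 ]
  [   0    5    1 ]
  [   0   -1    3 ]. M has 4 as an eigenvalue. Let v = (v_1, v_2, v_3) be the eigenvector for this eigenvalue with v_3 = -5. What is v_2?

M − 4I = [[-5, -18, -3], [0, 1, 1], [0, -1, -1]].
Solving (M − 4I)v = 0 gives the eigenspace spanned by (-15, 5, -5).
With v_3 = -5, v = (-15, 5, -5), so v_2 = 5.

5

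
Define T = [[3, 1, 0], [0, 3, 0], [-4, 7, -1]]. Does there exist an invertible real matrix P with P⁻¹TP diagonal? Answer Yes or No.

No

Characteristic polynomial: p(s) = s^3 - 5s^2 + 3s + 9 = (s - 3)^2(s + 1).
s = 3 has algebraic multiplicity 2; rank(T − 3I) = 2, so geometric multiplicity = 1.
Geometric multiplicity < algebraic multiplicity, so T is not diagonalizable.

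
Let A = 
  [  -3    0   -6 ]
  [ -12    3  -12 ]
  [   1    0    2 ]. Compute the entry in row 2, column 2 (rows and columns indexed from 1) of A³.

27

Characteristic polynomial: s^3 - 2s^2 - 3s = s(s - 3)(s + 1), so the eigenvalues are -1, 0, 3.
s=-1: eigenvector (3, 6, -1).
s=3: eigenvector (0, 1, 0).
s=0: eigenvector (-2, -4, 1).
P = [[3, 0, -2], [6, 1, -4], [-1, 0, 1]], D = diag(-1, 3, 0), P⁻¹ = [[1, 0, 2], [-2, 1, 0], [1, 0, 3]].
A³ = P·diag(-1, 27, 0)·P⁻¹ = [[-3, 0, -6], [-60, 27, -12], [1, 0, 2]].
The requested entry is 27.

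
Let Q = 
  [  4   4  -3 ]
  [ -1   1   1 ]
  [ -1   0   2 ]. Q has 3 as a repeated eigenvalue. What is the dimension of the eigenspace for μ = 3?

1

Q − 3I = [[1, 4, -3], [-1, -2, 1], [-1, 0, -1]].
This matrix has rank 2, so its null space has dimension 3 − 2 = 1.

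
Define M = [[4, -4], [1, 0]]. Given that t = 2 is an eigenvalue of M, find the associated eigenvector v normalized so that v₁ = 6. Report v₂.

3

M − 2I = [[2, -4], [1, -2]].
Solving (M − 2I)v = 0 gives the eigenspace spanned by (6, 3).
With v₁ = 6, v = (6, 3), so v₂ = 3.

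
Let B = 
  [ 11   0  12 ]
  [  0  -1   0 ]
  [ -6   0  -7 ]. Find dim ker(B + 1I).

B + 1I = [[12, 0, 12], [0, 0, 0], [-6, 0, -6]].
This matrix has rank 1, so its null space has dimension 3 − 1 = 2.

2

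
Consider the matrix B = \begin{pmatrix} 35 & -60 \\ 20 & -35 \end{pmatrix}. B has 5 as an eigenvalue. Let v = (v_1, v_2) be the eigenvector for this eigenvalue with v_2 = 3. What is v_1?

B − 5I = [[30, -60], [20, -40]].
Solving (B − 5I)v = 0 gives the eigenspace spanned by (6, 3).
With v_2 = 3, v = (6, 3), so v_1 = 6.

6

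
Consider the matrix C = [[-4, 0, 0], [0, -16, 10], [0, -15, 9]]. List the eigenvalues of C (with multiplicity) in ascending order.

-6, -4, -1

Characteristic polynomial: p(t) = t^3 + 11t^2 + 34t + 24 = (t + 1)(t + 4)(t + 6).
Roots (with multiplicity): -6, -4, -1.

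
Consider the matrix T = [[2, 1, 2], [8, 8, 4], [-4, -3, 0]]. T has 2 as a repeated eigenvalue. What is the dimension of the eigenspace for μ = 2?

1

T − 2I = [[0, 1, 2], [8, 6, 4], [-4, -3, -2]].
This matrix has rank 2, so its null space has dimension 3 − 2 = 1.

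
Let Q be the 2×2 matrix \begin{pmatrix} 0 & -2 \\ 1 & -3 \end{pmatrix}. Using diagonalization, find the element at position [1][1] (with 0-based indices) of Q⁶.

Characteristic polynomial: t^2 + 3t + 2 = (t + 1)(t + 2), so the eigenvalues are -2, -1.
t=-2: eigenvector (1, 1).
t=-1: eigenvector (2, 1).
P = [[1, 2], [1, 1]], D = diag(-2, -1), P⁻¹ = [[-1, 2], [1, -1]].
Q⁶ = P·diag(64, 1)·P⁻¹ = [[-62, 126], [-63, 127]].
The requested entry is 127.

127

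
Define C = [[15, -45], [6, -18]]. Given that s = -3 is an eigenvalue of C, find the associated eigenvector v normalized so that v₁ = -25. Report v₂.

C + 3I = [[18, -45], [6, -15]].
Solving (C + 3I)v = 0 gives the eigenspace spanned by (-25, -10).
With v₁ = -25, v = (-25, -10), so v₂ = -10.

-10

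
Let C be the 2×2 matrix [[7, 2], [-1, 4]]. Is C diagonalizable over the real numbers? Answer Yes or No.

Yes

Characteristic polynomial: p(r) = r^2 - 11r + 30 = (r - 6)(r - 5).
All 2 eigenvalues are distinct, so C is diagonalizable.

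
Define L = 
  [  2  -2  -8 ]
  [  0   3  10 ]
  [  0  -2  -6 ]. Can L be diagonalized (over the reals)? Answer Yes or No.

Characteristic polynomial: p(r) = r^3 + r^2 - 4r - 4 = (r - 2)(r + 1)(r + 2).
All 3 eigenvalues are distinct, so L is diagonalizable.

Yes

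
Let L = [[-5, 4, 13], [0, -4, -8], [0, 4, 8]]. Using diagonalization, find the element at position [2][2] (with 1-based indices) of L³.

-64

Characteristic polynomial: t^3 + t^2 - 20t = t(t - 4)(t + 5), so the eigenvalues are -5, 0, 4.
t=-5: eigenvector (1, 0, 0).
t=0: eigenvector (-1, 2, -1).
t=4: eigenvector (1, -1, 1).
P = [[1, -1, 1], [0, 2, -1], [0, -1, 1]], D = diag(-5, 0, 4), P⁻¹ = [[1, 0, -1], [0, 1, 1], [0, 1, 2]].
L³ = P·diag(-125, 0, 64)·P⁻¹ = [[-125, 64, 253], [0, -64, -128], [0, 64, 128]].
The requested entry is -64.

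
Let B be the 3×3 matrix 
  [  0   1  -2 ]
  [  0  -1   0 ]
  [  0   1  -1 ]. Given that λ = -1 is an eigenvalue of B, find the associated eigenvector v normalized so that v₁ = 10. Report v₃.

B + 1I = [[1, 1, -2], [0, 0, 0], [0, 1, 0]].
Solving (B + 1I)v = 0 gives the eigenspace spanned by (10, 0, 5).
With v₁ = 10, v = (10, 0, 5), so v₃ = 5.

5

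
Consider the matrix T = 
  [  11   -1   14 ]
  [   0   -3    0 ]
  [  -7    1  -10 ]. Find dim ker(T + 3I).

T + 3I = [[14, -1, 14], [0, 0, 0], [-7, 1, -7]].
This matrix has rank 2, so its null space has dimension 3 − 2 = 1.

1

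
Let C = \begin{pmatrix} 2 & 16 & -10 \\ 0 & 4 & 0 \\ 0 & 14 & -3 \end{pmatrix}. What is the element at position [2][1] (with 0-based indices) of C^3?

182

Characteristic polynomial: λ^3 - 3λ^2 - 10λ + 24 = (λ - 4)(λ - 2)(λ + 3), so the eigenvalues are -3, 2, 4.
λ=2: eigenvector (1, 0, 0).
λ=4: eigenvector (-2, 1, 2).
λ=-3: eigenvector (2, 0, 1).
P = [[1, -2, 2], [0, 1, 0], [0, 2, 1]], D = diag(2, 4, -3), P⁻¹ = [[1, 6, -2], [0, 1, 0], [0, -2, 1]].
C³ = P·diag(8, 64, -27)·P⁻¹ = [[8, 28, -70], [0, 64, 0], [0, 182, -27]].
The requested entry is 182.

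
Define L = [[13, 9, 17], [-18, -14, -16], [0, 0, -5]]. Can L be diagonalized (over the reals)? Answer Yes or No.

No

Characteristic polynomial: p(s) = s^3 + 6s^2 - 15s - 100 = (s - 4)(s + 5)^2.
s = -5 has algebraic multiplicity 2; rank(L + 5I) = 2, so geometric multiplicity = 1.
Geometric multiplicity < algebraic multiplicity, so L is not diagonalizable.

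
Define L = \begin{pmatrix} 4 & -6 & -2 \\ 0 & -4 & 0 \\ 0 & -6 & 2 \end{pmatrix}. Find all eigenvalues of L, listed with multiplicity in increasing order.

Characteristic polynomial: p(μ) = μ^3 - 2μ^2 - 16μ + 32 = (μ - 4)(μ - 2)(μ + 4).
Roots (with multiplicity): -4, 2, 4.

-4, 2, 4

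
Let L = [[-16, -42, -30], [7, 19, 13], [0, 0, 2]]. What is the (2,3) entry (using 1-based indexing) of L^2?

63

Characteristic polynomial: μ^3 - 5μ^2 - 4μ + 20 = (μ - 5)(μ - 2)(μ + 2), so the eigenvalues are -2, 2, 5.
μ=-2: eigenvector (3, -1, 0).
μ=5: eigenvector (-2, 1, 0).
μ=2: eigenvector (3, -2, 1).
P = [[3, -2, 3], [-1, 1, -2], [0, 0, 1]], D = diag(-2, 5, 2), P⁻¹ = [[1, 2, 1], [1, 3, 3], [0, 0, 1]].
L² = P·diag(4, 25, 4)·P⁻¹ = [[-38, -126, -126], [21, 67, 63], [0, 0, 4]].
The requested entry is 63.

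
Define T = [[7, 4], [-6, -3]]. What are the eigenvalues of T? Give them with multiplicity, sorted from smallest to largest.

1, 3

Characteristic polynomial: p(r) = r^2 - 4r + 3 = (r - 3)(r - 1).
Roots (with multiplicity): 1, 3.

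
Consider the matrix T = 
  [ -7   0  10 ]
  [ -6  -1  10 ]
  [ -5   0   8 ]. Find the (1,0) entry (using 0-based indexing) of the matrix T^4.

Characteristic polynomial: r^3 - 7r - 6 = (r - 3)(r + 1)(r + 2), so the eigenvalues are -2, -1, 3.
r=-2: eigenvector (2, 2, 1).
r=3: eigenvector (1, 1, 1).
r=-1: eigenvector (0, 1, 0).
P = [[2, 1, 0], [2, 1, 1], [1, 1, 0]], D = diag(-2, 3, -1), P⁻¹ = [[1, 0, -1], [-1, 0, 2], [-1, 1, 0]].
T⁴ = P·diag(16, 81, 1)·P⁻¹ = [[-49, 0, 130], [-50, 1, 130], [-65, 0, 146]].
The requested entry is -50.

-50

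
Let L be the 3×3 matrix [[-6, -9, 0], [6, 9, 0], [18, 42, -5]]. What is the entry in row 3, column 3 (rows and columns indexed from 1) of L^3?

-125

Characteristic polynomial: μ^3 + 2μ^2 - 15μ = μ(μ - 3)(μ + 5), so the eigenvalues are -5, 0, 3.
μ=3: eigenvector (-1, 1, 3).
μ=0: eigenvector (3, -2, -6).
μ=-5: eigenvector (0, 0, 1).
P = [[-1, 3, 0], [1, -2, 0], [3, -6, 1]], D = diag(3, 0, -5), P⁻¹ = [[2, 3, 0], [1, 1, 0], [0, -3, 1]].
L³ = P·diag(27, 0, -125)·P⁻¹ = [[-54, -81, 0], [54, 81, 0], [162, 618, -125]].
The requested entry is -125.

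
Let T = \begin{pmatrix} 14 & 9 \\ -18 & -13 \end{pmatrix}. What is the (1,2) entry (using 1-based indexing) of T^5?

Characteristic polynomial: s^2 - s - 20 = (s - 5)(s + 4), so the eigenvalues are -4, 5.
s=5: eigenvector (1, -1).
s=-4: eigenvector (1, -2).
P = [[1, 1], [-1, -2]], D = diag(5, -4), P⁻¹ = [[2, 1], [-1, -1]].
T⁵ = P·diag(3125, -1024)·P⁻¹ = [[7274, 4149], [-8298, -5173]].
The requested entry is 4149.

4149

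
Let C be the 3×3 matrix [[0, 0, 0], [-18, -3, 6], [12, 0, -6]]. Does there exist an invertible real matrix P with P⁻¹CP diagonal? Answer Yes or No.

Characteristic polynomial: p(λ) = λ^3 + 9λ^2 + 18λ = λ(λ + 3)(λ + 6).
All 3 eigenvalues are distinct, so C is diagonalizable.

Yes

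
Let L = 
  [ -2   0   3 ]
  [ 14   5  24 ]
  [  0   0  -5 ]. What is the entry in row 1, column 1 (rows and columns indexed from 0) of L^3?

125

Characteristic polynomial: s^3 + 2s^2 - 25s - 50 = (s - 5)(s + 2)(s + 5), so the eigenvalues are -5, -2, 5.
s=-5: eigenvector (-1, -1, 1).
s=5: eigenvector (0, 1, 0).
s=-2: eigenvector (1, -2, 0).
P = [[-1, 0, 1], [-1, 1, -2], [1, 0, 0]], D = diag(-5, 5, -2), P⁻¹ = [[0, 0, 1], [2, 1, 3], [1, 0, 1]].
L³ = P·diag(-125, 125, -8)·P⁻¹ = [[-8, 0, 117], [266, 125, 516], [0, 0, -125]].
The requested entry is 125.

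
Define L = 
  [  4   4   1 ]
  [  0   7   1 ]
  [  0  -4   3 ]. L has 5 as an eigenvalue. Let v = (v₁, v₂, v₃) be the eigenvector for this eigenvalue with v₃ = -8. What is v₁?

L − 5I = [[-1, 4, 1], [0, 2, 1], [0, -4, -2]].
Solving (L − 5I)v = 0 gives the eigenspace spanned by (8, 4, -8).
With v₃ = -8, v = (8, 4, -8), so v₁ = 8.

8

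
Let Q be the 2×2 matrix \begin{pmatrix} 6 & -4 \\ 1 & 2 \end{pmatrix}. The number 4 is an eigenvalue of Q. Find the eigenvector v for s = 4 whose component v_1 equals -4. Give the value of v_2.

-2

Q − 4I = [[2, -4], [1, -2]].
Solving (Q − 4I)v = 0 gives the eigenspace spanned by (-4, -2).
With v_1 = -4, v = (-4, -2), so v_2 = -2.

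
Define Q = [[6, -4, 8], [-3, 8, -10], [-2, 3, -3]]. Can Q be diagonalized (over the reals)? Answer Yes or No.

Characteristic polynomial: p(λ) = λ^3 - 11λ^2 + 40λ - 48 = (λ - 4)^2(λ - 3).
λ = 4 has algebraic multiplicity 2; rank(Q − 4I) = 2, so geometric multiplicity = 1.
Geometric multiplicity < algebraic multiplicity, so Q is not diagonalizable.

No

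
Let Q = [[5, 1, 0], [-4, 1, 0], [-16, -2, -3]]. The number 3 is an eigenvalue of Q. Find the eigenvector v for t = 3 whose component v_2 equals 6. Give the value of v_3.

Q − 3I = [[2, 1, 0], [-4, -2, 0], [-16, -2, -6]].
Solving (Q − 3I)v = 0 gives the eigenspace spanned by (-3, 6, 6).
With v_2 = 6, v = (-3, 6, 6), so v_3 = 6.

6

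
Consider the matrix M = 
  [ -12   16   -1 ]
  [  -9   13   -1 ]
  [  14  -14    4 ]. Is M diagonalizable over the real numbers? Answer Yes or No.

No

Characteristic polynomial: p(μ) = μ^3 - 5μ^2 - 8μ + 48 = (μ - 4)^2(μ + 3).
μ = 4 has algebraic multiplicity 2; rank(M − 4I) = 2, so geometric multiplicity = 1.
Geometric multiplicity < algebraic multiplicity, so M is not diagonalizable.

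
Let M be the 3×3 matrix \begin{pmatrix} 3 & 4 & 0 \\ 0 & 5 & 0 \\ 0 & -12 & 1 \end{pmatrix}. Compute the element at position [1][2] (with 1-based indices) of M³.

Characteristic polynomial: t^3 - 9t^2 + 23t - 15 = (t - 5)(t - 3)(t - 1), so the eigenvalues are 1, 3, 5.
t=3: eigenvector (1, 0, 0).
t=1: eigenvector (0, 0, 1).
t=5: eigenvector (2, 1, -3).
P = [[1, 0, 2], [0, 0, 1], [0, 1, -3]], D = diag(3, 1, 5), P⁻¹ = [[1, -2, 0], [0, 3, 1], [0, 1, 0]].
M³ = P·diag(27, 1, 125)·P⁻¹ = [[27, 196, 0], [0, 125, 0], [0, -372, 1]].
The requested entry is 196.

196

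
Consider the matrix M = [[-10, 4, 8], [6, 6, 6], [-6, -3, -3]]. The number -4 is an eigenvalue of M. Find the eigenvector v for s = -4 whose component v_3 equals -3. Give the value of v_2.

3

M + 4I = [[-6, 4, 8], [6, 10, 6], [-6, -3, 1]].
Solving (M + 4I)v = 0 gives the eigenspace spanned by (-2, 3, -3).
With v_3 = -3, v = (-2, 3, -3), so v_2 = 3.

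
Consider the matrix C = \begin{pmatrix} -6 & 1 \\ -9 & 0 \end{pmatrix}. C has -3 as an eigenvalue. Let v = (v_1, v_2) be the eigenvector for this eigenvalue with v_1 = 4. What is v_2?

C + 3I = [[-3, 1], [-9, 3]].
Solving (C + 3I)v = 0 gives the eigenspace spanned by (4, 12).
With v_1 = 4, v = (4, 12), so v_2 = 12.

12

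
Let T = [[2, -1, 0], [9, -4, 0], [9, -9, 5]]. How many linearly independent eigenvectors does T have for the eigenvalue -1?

T + 1I = [[3, -1, 0], [9, -3, 0], [9, -9, 6]].
This matrix has rank 2, so its null space has dimension 3 − 2 = 1.

1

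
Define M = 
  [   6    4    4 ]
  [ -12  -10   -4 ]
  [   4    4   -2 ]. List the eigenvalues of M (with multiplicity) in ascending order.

-6, -2, 2

Characteristic polynomial: p(s) = s^3 + 6s^2 - 4s - 24 = (s - 2)(s + 2)(s + 6).
Roots (with multiplicity): -6, -2, 2.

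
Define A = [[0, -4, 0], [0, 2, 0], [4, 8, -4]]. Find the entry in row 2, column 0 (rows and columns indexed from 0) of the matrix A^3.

64

Characteristic polynomial: r^3 + 2r^2 - 8r = r(r - 2)(r + 4), so the eigenvalues are -4, 0, 2.
r=-4: eigenvector (0, 0, 1).
r=2: eigenvector (-2, 1, 0).
r=0: eigenvector (1, 0, 1).
P = [[0, -2, 1], [0, 1, 0], [1, 0, 1]], D = diag(-4, 2, 0), P⁻¹ = [[-1, -2, 1], [0, 1, 0], [1, 2, 0]].
A³ = P·diag(-64, 8, 0)·P⁻¹ = [[0, -16, 0], [0, 8, 0], [64, 128, -64]].
The requested entry is 64.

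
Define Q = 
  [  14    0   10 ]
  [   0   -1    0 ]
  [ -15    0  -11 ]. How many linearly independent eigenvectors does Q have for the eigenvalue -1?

2

Q + 1I = [[15, 0, 10], [0, 0, 0], [-15, 0, -10]].
This matrix has rank 1, so its null space has dimension 3 − 1 = 2.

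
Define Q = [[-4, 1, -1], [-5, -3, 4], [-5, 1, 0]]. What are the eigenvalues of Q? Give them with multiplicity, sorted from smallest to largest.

-4, -4, 1

Characteristic polynomial: p(μ) = μ^3 + 7μ^2 + 8μ - 16 = (μ - 1)(μ + 4)^2.
Roots (with multiplicity): -4, -4, 1.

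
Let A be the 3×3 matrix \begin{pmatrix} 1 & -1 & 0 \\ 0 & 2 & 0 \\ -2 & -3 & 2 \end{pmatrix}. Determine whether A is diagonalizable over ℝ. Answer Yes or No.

No

Characteristic polynomial: p(s) = s^3 - 5s^2 + 8s - 4 = (s - 2)^2(s - 1).
s = 2 has algebraic multiplicity 2; rank(A − 2I) = 2, so geometric multiplicity = 1.
Geometric multiplicity < algebraic multiplicity, so A is not diagonalizable.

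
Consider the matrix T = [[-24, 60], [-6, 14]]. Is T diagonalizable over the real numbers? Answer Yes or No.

Yes

Characteristic polynomial: p(λ) = λ^2 + 10λ + 24 = (λ + 4)(λ + 6).
All 2 eigenvalues are distinct, so T is diagonalizable.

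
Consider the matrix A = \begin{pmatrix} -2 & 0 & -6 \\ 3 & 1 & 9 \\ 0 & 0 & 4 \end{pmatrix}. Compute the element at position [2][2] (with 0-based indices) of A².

Characteristic polynomial: λ^3 - 3λ^2 - 6λ + 8 = (λ - 4)(λ - 1)(λ + 2), so the eigenvalues are -2, 1, 4.
λ=-2: eigenvector (1, -1, 0).
λ=1: eigenvector (0, 1, 0).
λ=4: eigenvector (-1, 2, 1).
P = [[1, 0, -1], [-1, 1, 2], [0, 0, 1]], D = diag(-2, 1, 4), P⁻¹ = [[1, 0, 1], [1, 1, -1], [0, 0, 1]].
A² = P·diag(4, 1, 16)·P⁻¹ = [[4, 0, -12], [-3, 1, 27], [0, 0, 16]].
The requested entry is 16.

16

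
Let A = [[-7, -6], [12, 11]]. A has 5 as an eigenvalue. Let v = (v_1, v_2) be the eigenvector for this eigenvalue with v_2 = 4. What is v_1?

A − 5I = [[-12, -6], [12, 6]].
Solving (A − 5I)v = 0 gives the eigenspace spanned by (-2, 4).
With v_2 = 4, v = (-2, 4), so v_1 = -2.

-2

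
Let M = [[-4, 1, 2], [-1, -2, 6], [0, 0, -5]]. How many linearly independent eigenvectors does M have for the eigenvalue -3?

M + 3I = [[-1, 1, 2], [-1, 1, 6], [0, 0, -2]].
This matrix has rank 2, so its null space has dimension 3 − 2 = 1.

1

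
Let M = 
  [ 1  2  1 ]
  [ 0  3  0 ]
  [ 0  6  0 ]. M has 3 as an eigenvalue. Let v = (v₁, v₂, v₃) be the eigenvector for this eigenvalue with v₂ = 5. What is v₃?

M − 3I = [[-2, 2, 1], [0, 0, 0], [0, 6, -3]].
Solving (M − 3I)v = 0 gives the eigenspace spanned by (10, 5, 10).
With v₂ = 5, v = (10, 5, 10), so v₃ = 10.

10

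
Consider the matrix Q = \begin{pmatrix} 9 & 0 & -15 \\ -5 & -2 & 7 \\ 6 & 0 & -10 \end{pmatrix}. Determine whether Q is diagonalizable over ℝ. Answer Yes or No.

Characteristic polynomial: p(t) = t^3 + 3t^2 + 2t = t(t + 1)(t + 2).
All 3 eigenvalues are distinct, so Q is diagonalizable.

Yes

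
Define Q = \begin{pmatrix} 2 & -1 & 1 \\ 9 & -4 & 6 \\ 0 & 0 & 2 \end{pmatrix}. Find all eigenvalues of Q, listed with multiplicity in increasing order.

Characteristic polynomial: p(r) = r^3 - 3r - 2 = (r - 2)(r + 1)^2.
Roots (with multiplicity): -1, -1, 2.

-1, -1, 2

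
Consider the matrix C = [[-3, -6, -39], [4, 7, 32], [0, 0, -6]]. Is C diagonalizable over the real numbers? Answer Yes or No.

Yes

Characteristic polynomial: p(s) = s^3 + 2s^2 - 21s + 18 = (s - 3)(s - 1)(s + 6).
All 3 eigenvalues are distinct, so C is diagonalizable.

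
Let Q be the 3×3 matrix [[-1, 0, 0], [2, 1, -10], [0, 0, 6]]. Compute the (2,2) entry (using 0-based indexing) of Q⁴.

1296

Characteristic polynomial: λ^3 - 6λ^2 - λ + 6 = (λ - 6)(λ - 1)(λ + 1), so the eigenvalues are -1, 1, 6.
λ=-1: eigenvector (1, -1, 0).
λ=6: eigenvector (0, -2, 1).
λ=1: eigenvector (0, 1, 0).
P = [[1, 0, 0], [-1, -2, 1], [0, 1, 0]], D = diag(-1, 6, 1), P⁻¹ = [[1, 0, 0], [0, 0, 1], [1, 1, 2]].
Q⁴ = P·diag(1, 1296, 1)·P⁻¹ = [[1, 0, 0], [0, 1, -2590], [0, 0, 1296]].
The requested entry is 1296.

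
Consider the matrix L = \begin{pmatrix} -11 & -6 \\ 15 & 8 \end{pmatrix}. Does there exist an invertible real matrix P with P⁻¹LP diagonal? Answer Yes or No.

Yes

Characteristic polynomial: p(s) = s^2 + 3s + 2 = (s + 1)(s + 2).
All 2 eigenvalues are distinct, so L is diagonalizable.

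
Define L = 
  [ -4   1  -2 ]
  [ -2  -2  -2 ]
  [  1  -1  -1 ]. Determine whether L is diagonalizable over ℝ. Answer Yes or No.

No

Characteristic polynomial: p(λ) = λ^3 + 7λ^2 + 16λ + 12 = (λ + 2)^2(λ + 3).
λ = -2 has algebraic multiplicity 2; rank(L + 2I) = 2, so geometric multiplicity = 1.
Geometric multiplicity < algebraic multiplicity, so L is not diagonalizable.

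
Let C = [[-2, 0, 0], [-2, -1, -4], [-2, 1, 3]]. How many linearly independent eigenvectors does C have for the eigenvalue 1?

1

C − 1I = [[-3, 0, 0], [-2, -2, -4], [-2, 1, 2]].
This matrix has rank 2, so its null space has dimension 3 − 2 = 1.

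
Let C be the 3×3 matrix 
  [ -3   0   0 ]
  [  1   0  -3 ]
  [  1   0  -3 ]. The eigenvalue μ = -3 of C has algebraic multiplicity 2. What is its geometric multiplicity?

C + 3I = [[0, 0, 0], [1, 3, -3], [1, 0, 0]].
This matrix has rank 2, so its null space has dimension 3 − 2 = 1.

1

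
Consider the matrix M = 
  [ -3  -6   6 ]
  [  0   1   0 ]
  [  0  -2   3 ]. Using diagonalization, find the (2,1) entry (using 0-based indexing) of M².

-8

Characteristic polynomial: μ^3 - μ^2 - 9μ + 9 = (μ - 3)(μ - 1)(μ + 3), so the eigenvalues are -3, 1, 3.
μ=-3: eigenvector (1, 0, 0).
μ=3: eigenvector (-1, 0, -1).
μ=1: eigenvector (0, 1, 1).
P = [[1, -1, 0], [0, 0, 1], [0, -1, 1]], D = diag(-3, 3, 1), P⁻¹ = [[1, 1, -1], [0, 1, -1], [0, 1, 0]].
M² = P·diag(9, 9, 1)·P⁻¹ = [[9, 0, 0], [0, 1, 0], [0, -8, 9]].
The requested entry is -8.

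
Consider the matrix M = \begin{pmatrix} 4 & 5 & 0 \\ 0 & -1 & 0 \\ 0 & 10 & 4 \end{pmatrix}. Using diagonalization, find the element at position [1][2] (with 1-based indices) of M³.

65

Characteristic polynomial: r^3 - 7r^2 + 8r + 16 = (r - 4)^2(r + 1), so the eigenvalues are -1, 4, 4.
r=4: eigenvector (1, 0, 4).
r=-1: eigenvector (-1, 1, -2).
r=4: eigenvector (0, 0, 1).
P = [[1, -1, 0], [0, 1, 0], [4, -2, 1]], D = diag(4, -1, 4), P⁻¹ = [[1, 1, 0], [0, 1, 0], [-4, -2, 1]].
M³ = P·diag(64, -1, 64)·P⁻¹ = [[64, 65, 0], [0, -1, 0], [0, 130, 64]].
The requested entry is 65.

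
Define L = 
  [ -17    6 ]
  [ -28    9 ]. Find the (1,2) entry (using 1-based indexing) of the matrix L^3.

Characteristic polynomial: μ^2 + 8μ + 15 = (μ + 3)(μ + 5), so the eigenvalues are -5, -3.
μ=-5: eigenvector (1, 2).
μ=-3: eigenvector (3, 7).
P = [[1, 3], [2, 7]], D = diag(-5, -3), P⁻¹ = [[7, -3], [-2, 1]].
L³ = P·diag(-125, -27)·P⁻¹ = [[-713, 294], [-1372, 561]].
The requested entry is 294.

294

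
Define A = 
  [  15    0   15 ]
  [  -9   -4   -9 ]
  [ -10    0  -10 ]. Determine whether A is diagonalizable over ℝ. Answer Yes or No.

Characteristic polynomial: p(μ) = μ^3 - μ^2 - 20μ = μ(μ - 5)(μ + 4).
All 3 eigenvalues are distinct, so A is diagonalizable.

Yes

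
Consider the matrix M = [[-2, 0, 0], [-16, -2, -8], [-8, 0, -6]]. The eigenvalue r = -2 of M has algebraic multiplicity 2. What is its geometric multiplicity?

2

M + 2I = [[0, 0, 0], [-16, 0, -8], [-8, 0, -4]].
This matrix has rank 1, so its null space has dimension 3 − 1 = 2.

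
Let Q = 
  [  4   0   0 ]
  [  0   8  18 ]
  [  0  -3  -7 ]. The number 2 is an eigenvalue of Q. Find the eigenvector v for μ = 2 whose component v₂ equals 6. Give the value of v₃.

-2

Q − 2I = [[2, 0, 0], [0, 6, 18], [0, -3, -9]].
Solving (Q − 2I)v = 0 gives the eigenspace spanned by (0, 6, -2).
With v₂ = 6, v = (0, 6, -2), so v₃ = -2.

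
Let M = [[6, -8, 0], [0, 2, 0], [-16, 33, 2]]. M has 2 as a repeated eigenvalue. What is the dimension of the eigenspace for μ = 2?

M − 2I = [[4, -8, 0], [0, 0, 0], [-16, 33, 0]].
This matrix has rank 2, so its null space has dimension 3 − 2 = 1.

1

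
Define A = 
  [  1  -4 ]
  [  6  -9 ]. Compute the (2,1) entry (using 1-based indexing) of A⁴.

Characteristic polynomial: s^2 + 8s + 15 = (s + 3)(s + 5), so the eigenvalues are -5, -3.
s=-5: eigenvector (-2, -3).
s=-3: eigenvector (1, 1).
P = [[-2, 1], [-3, 1]], D = diag(-5, -3), P⁻¹ = [[1, -1], [3, -2]].
A⁴ = P·diag(625, 81)·P⁻¹ = [[-1007, 1088], [-1632, 1713]].
The requested entry is -1632.

-1632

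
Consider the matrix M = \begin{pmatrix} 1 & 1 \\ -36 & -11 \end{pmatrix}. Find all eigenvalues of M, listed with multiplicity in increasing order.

Characteristic polynomial: p(μ) = μ^2 + 10μ + 25 = (μ + 5)^2.
Roots (with multiplicity): -5, -5.

-5, -5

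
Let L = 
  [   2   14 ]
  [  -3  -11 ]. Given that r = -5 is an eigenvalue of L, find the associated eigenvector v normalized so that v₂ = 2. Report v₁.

L + 5I = [[7, 14], [-3, -6]].
Solving (L + 5I)v = 0 gives the eigenspace spanned by (-4, 2).
With v₂ = 2, v = (-4, 2), so v₁ = -4.

-4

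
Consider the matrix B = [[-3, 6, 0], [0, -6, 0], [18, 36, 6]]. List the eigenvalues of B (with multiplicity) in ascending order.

-6, -3, 6

Characteristic polynomial: p(t) = t^3 + 3t^2 - 36t - 108 = (t - 6)(t + 3)(t + 6).
Roots (with multiplicity): -6, -3, 6.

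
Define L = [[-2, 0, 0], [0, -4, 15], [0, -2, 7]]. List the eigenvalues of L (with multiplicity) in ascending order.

Characteristic polynomial: p(λ) = λ^3 - λ^2 - 4λ + 4 = (λ - 2)(λ - 1)(λ + 2).
Roots (with multiplicity): -2, 1, 2.

-2, 1, 2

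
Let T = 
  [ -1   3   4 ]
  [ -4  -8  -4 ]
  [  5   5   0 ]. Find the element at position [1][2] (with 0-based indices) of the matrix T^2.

16

Characteristic polynomial: λ^3 + 9λ^2 + 20λ = λ(λ + 4)(λ + 5), so the eigenvalues are -5, -4, 0.
λ=-5: eigenvector (1, 0, -1).
λ=0: eigenvector (1, -1, 1).
λ=-4: eigenvector (-1, 1, 0).
P = [[1, 1, -1], [0, -1, 1], [-1, 1, 0]], D = diag(-5, 0, -4), P⁻¹ = [[1, 1, 0], [1, 1, 1], [1, 2, 1]].
T² = P·diag(25, 0, 16)·P⁻¹ = [[9, -7, -16], [16, 32, 16], [-25, -25, 0]].
The requested entry is 16.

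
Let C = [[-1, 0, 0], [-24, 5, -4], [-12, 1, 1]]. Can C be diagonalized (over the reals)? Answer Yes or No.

Characteristic polynomial: p(λ) = λ^3 - 5λ^2 + 3λ + 9 = (λ - 3)^2(λ + 1).
λ = 3 has algebraic multiplicity 2; rank(C − 3I) = 2, so geometric multiplicity = 1.
Geometric multiplicity < algebraic multiplicity, so C is not diagonalizable.

No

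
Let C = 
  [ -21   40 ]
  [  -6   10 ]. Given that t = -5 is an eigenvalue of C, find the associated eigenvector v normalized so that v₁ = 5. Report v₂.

C + 5I = [[-16, 40], [-6, 15]].
Solving (C + 5I)v = 0 gives the eigenspace spanned by (5, 2).
With v₁ = 5, v = (5, 2), so v₂ = 2.

2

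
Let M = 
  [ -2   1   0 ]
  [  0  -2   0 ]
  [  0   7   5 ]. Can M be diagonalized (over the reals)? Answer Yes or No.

No

Characteristic polynomial: p(r) = r^3 - r^2 - 16r - 20 = (r - 5)(r + 2)^2.
r = -2 has algebraic multiplicity 2; rank(M + 2I) = 2, so geometric multiplicity = 1.
Geometric multiplicity < algebraic multiplicity, so M is not diagonalizable.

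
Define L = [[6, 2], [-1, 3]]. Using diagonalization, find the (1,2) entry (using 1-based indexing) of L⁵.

Characteristic polynomial: λ^2 - 9λ + 20 = (λ - 5)(λ - 4), so the eigenvalues are 4, 5.
λ=5: eigenvector (2, -1).
λ=4: eigenvector (-1, 1).
P = [[2, -1], [-1, 1]], D = diag(5, 4), P⁻¹ = [[1, 1], [1, 2]].
L⁵ = P·diag(3125, 1024)·P⁻¹ = [[5226, 4202], [-2101, -1077]].
The requested entry is 4202.

4202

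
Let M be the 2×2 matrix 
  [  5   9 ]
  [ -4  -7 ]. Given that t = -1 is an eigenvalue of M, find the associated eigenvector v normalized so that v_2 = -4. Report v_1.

6

M + 1I = [[6, 9], [-4, -6]].
Solving (M + 1I)v = 0 gives the eigenspace spanned by (6, -4).
With v_2 = -4, v = (6, -4), so v_1 = 6.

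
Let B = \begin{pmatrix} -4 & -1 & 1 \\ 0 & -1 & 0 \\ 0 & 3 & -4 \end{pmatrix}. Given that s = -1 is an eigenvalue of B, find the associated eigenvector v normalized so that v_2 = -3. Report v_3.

-3

B + 1I = [[-3, -1, 1], [0, 0, 0], [0, 3, -3]].
Solving (B + 1I)v = 0 gives the eigenspace spanned by (0, -3, -3).
With v_2 = -3, v = (0, -3, -3), so v_3 = -3.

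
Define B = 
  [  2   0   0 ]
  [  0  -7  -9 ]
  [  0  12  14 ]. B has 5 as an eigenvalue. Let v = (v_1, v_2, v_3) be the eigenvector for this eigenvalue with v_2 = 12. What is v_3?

B − 5I = [[-3, 0, 0], [0, -12, -9], [0, 12, 9]].
Solving (B − 5I)v = 0 gives the eigenspace spanned by (0, 12, -16).
With v_2 = 12, v = (0, 12, -16), so v_3 = -16.

-16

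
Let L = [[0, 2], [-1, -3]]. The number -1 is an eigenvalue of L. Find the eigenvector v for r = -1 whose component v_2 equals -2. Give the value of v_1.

L + 1I = [[1, 2], [-1, -2]].
Solving (L + 1I)v = 0 gives the eigenspace spanned by (4, -2).
With v_2 = -2, v = (4, -2), so v_1 = 4.

4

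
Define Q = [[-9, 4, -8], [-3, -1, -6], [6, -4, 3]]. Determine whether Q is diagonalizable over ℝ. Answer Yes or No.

Characteristic polynomial: p(r) = r^3 + 7r^2 + 15r + 9 = (r + 1)(r + 3)^2.
r = -3 has algebraic multiplicity 2; rank(Q + 3I) = 2, so geometric multiplicity = 1.
Geometric multiplicity < algebraic multiplicity, so Q is not diagonalizable.

No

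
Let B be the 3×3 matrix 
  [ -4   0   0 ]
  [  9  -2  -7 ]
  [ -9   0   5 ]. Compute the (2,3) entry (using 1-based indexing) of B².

Characteristic polynomial: λ^3 + λ^2 - 22λ - 40 = (λ - 5)(λ + 2)(λ + 4), so the eigenvalues are -4, -2, 5.
λ=-4: eigenvector (1, -1, 1).
λ=5: eigenvector (0, -1, 1).
λ=-2: eigenvector (0, 1, 0).
P = [[1, 0, 0], [-1, -1, 1], [1, 1, 0]], D = diag(-4, 5, -2), P⁻¹ = [[1, 0, 0], [-1, 0, 1], [0, 1, 1]].
B² = P·diag(16, 25, 4)·P⁻¹ = [[16, 0, 0], [9, 4, -21], [-9, 0, 25]].
The requested entry is -21.

-21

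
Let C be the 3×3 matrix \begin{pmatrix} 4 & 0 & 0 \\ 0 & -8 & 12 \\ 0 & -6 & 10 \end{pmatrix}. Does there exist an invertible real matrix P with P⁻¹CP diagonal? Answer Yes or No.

Yes

Characteristic polynomial: p(s) = s^3 - 6s^2 + 32 = (s - 4)^2(s + 2).
s = 4 has algebraic multiplicity 2; rank(C − 4I) = 1, so geometric multiplicity = 2.
Every eigenvalue has geometric = algebraic multiplicity, so C is diagonalizable.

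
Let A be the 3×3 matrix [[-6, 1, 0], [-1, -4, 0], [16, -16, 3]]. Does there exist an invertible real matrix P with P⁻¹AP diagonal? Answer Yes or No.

No

Characteristic polynomial: p(μ) = μ^3 + 7μ^2 - 5μ - 75 = (μ - 3)(μ + 5)^2.
μ = -5 has algebraic multiplicity 2; rank(A + 5I) = 2, so geometric multiplicity = 1.
Geometric multiplicity < algebraic multiplicity, so A is not diagonalizable.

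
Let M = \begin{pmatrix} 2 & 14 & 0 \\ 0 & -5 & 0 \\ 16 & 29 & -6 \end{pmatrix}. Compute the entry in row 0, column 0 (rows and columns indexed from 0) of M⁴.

Characteristic polynomial: μ^3 + 9μ^2 + 8μ - 60 = (μ - 2)(μ + 5)(μ + 6), so the eigenvalues are -6, -5, 2.
μ=2: eigenvector (1, 0, 2).
μ=-5: eigenvector (-2, 1, -3).
μ=-6: eigenvector (0, 0, 1).
P = [[1, -2, 0], [0, 1, 0], [2, -3, 1]], D = diag(2, -5, -6), P⁻¹ = [[1, 2, 0], [0, 1, 0], [-2, -1, 1]].
M⁴ = P·diag(16, 625, 1296)·P⁻¹ = [[16, -1218, 0], [0, 625, 0], [-2560, -3107, 1296]].
The requested entry is 16.

16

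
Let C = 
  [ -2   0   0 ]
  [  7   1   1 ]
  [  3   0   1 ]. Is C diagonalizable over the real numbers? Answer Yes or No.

No

Characteristic polynomial: p(t) = t^3 - 3t + 2 = (t - 1)^2(t + 2).
t = 1 has algebraic multiplicity 2; rank(C − 1I) = 2, so geometric multiplicity = 1.
Geometric multiplicity < algebraic multiplicity, so C is not diagonalizable.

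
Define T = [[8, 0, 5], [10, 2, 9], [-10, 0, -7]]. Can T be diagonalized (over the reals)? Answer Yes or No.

Yes

Characteristic polynomial: p(μ) = μ^3 - 3μ^2 - 4μ + 12 = (μ - 3)(μ - 2)(μ + 2).
All 3 eigenvalues are distinct, so T is diagonalizable.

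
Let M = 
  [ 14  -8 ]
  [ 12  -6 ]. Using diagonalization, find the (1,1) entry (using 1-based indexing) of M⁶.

Characteristic polynomial: r^2 - 8r + 12 = (r - 6)(r - 2), so the eigenvalues are 2, 6.
r=6: eigenvector (-1, -1).
r=2: eigenvector (-2, -3).
P = [[-1, -2], [-1, -3]], D = diag(6, 2), P⁻¹ = [[-3, 2], [1, -1]].
M⁶ = P·diag(46656, 64)·P⁻¹ = [[139840, -93184], [139776, -93120]].
The requested entry is 139840.

139840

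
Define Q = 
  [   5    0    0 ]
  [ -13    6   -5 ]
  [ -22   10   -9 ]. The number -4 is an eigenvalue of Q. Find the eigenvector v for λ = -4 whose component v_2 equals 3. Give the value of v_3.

Q + 4I = [[9, 0, 0], [-13, 10, -5], [-22, 10, -5]].
Solving (Q + 4I)v = 0 gives the eigenspace spanned by (0, 3, 6).
With v_2 = 3, v = (0, 3, 6), so v_3 = 6.

6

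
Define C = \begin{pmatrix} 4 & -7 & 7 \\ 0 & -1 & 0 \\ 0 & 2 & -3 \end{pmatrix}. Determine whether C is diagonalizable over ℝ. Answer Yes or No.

Characteristic polynomial: p(μ) = μ^3 - 13μ - 12 = (μ - 4)(μ + 1)(μ + 3).
All 3 eigenvalues are distinct, so C is diagonalizable.

Yes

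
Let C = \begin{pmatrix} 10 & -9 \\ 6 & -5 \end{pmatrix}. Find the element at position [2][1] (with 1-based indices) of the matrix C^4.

Characteristic polynomial: t^2 - 5t + 4 = (t - 4)(t - 1), so the eigenvalues are 1, 4.
t=4: eigenvector (-3, -2).
t=1: eigenvector (1, 1).
P = [[-3, 1], [-2, 1]], D = diag(4, 1), P⁻¹ = [[-1, 1], [-2, 3]].
C⁴ = P·diag(256, 1)·P⁻¹ = [[766, -765], [510, -509]].
The requested entry is 510.

510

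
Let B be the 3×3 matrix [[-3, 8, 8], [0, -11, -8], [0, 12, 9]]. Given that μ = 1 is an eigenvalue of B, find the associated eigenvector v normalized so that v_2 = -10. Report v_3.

B − 1I = [[-4, 8, 8], [0, -12, -8], [0, 12, 8]].
Solving (B − 1I)v = 0 gives the eigenspace spanned by (10, -10, 15).
With v_2 = -10, v = (10, -10, 15), so v_3 = 15.

15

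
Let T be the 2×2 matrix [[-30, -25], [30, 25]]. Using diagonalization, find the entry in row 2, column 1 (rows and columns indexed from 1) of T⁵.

18750

Characteristic polynomial: r^2 + 5r = r(r + 5), so the eigenvalues are -5, 0.
r=-5: eigenvector (1, -1).
r=0: eigenvector (-5, 6).
P = [[1, -5], [-1, 6]], D = diag(-5, 0), P⁻¹ = [[6, 5], [1, 1]].
T⁵ = P·diag(-3125, 0)·P⁻¹ = [[-18750, -15625], [18750, 15625]].
The requested entry is 18750.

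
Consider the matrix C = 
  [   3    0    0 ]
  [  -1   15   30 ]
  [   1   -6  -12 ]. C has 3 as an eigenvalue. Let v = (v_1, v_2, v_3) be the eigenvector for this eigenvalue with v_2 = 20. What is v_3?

C − 3I = [[0, 0, 0], [-1, 12, 30], [1, -6, -15]].
Solving (C − 3I)v = 0 gives the eigenspace spanned by (0, 20, -8).
With v_2 = 20, v = (0, 20, -8), so v_3 = -8.

-8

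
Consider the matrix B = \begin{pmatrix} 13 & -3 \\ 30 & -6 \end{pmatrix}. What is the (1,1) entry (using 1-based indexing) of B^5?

8053

Characteristic polynomial: t^2 - 7t + 12 = (t - 4)(t - 3), so the eigenvalues are 3, 4.
t=4: eigenvector (1, 3).
t=3: eigenvector (3, 10).
P = [[1, 3], [3, 10]], D = diag(4, 3), P⁻¹ = [[10, -3], [-3, 1]].
B⁵ = P·diag(1024, 243)·P⁻¹ = [[8053, -2343], [23430, -6786]].
The requested entry is 8053.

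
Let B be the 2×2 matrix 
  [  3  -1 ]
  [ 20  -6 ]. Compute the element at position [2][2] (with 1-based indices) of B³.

Characteristic polynomial: r^2 + 3r + 2 = (r + 1)(r + 2), so the eigenvalues are -2, -1.
r=-1: eigenvector (1, 4).
r=-2: eigenvector (1, 5).
P = [[1, 1], [4, 5]], D = diag(-1, -2), P⁻¹ = [[5, -1], [-4, 1]].
B³ = P·diag(-1, -8)·P⁻¹ = [[27, -7], [140, -36]].
The requested entry is -36.

-36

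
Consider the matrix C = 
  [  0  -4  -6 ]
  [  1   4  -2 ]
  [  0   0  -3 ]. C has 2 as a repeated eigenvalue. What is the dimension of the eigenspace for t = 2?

1

C − 2I = [[-2, -4, -6], [1, 2, -2], [0, 0, -5]].
This matrix has rank 2, so its null space has dimension 3 − 2 = 1.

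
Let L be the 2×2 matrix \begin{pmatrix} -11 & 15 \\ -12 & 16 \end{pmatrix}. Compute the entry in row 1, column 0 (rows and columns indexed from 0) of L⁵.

-4092

Characteristic polynomial: μ^2 - 5μ + 4 = (μ - 4)(μ - 1), so the eigenvalues are 1, 4.
μ=4: eigenvector (1, 1).
μ=1: eigenvector (-5, -4).
P = [[1, -5], [1, -4]], D = diag(4, 1), P⁻¹ = [[-4, 5], [-1, 1]].
L⁵ = P·diag(1024, 1)·P⁻¹ = [[-4091, 5115], [-4092, 5116]].
The requested entry is -4092.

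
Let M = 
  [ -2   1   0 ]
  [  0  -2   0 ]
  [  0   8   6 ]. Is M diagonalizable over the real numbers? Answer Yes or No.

No

Characteristic polynomial: p(t) = t^3 - 2t^2 - 20t - 24 = (t - 6)(t + 2)^2.
t = -2 has algebraic multiplicity 2; rank(M + 2I) = 2, so geometric multiplicity = 1.
Geometric multiplicity < algebraic multiplicity, so M is not diagonalizable.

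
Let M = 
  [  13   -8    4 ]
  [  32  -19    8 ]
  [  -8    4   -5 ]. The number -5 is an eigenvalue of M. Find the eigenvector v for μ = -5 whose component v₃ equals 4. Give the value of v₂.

-16

M + 5I = [[18, -8, 4], [32, -14, 8], [-8, 4, 0]].
Solving (M + 5I)v = 0 gives the eigenspace spanned by (-8, -16, 4).
With v₃ = 4, v = (-8, -16, 4), so v₂ = -16.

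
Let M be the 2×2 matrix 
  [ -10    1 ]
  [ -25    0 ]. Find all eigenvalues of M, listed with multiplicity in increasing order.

-5, -5

Characteristic polynomial: p(λ) = λ^2 + 10λ + 25 = (λ + 5)^2.
Roots (with multiplicity): -5, -5.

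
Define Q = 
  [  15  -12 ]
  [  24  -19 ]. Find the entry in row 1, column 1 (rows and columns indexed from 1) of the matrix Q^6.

Characteristic polynomial: t^2 + 4t + 3 = (t + 1)(t + 3), so the eigenvalues are -3, -1.
t=-3: eigenvector (-2, -3).
t=-1: eigenvector (-3, -4).
P = [[-2, -3], [-3, -4]], D = diag(-3, -1), P⁻¹ = [[4, -3], [-3, 2]].
Q⁶ = P·diag(729, 1)·P⁻¹ = [[-5823, 4368], [-8736, 6553]].
The requested entry is -5823.

-5823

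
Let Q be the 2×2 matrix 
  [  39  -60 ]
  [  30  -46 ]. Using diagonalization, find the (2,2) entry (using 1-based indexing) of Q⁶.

419896

Characteristic polynomial: t^2 + 7t + 6 = (t + 1)(t + 6), so the eigenvalues are -6, -1.
t=-1: eigenvector (3, 2).
t=-6: eigenvector (4, 3).
P = [[3, 4], [2, 3]], D = diag(-1, -6), P⁻¹ = [[3, -4], [-2, 3]].
Q⁶ = P·diag(1, 46656)·P⁻¹ = [[-373239, 559860], [-279930, 419896]].
The requested entry is 419896.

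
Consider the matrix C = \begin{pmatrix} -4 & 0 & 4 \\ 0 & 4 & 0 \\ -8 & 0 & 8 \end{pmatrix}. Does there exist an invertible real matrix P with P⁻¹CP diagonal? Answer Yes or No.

Yes

Characteristic polynomial: p(r) = r^3 - 8r^2 + 16r = r(r - 4)^2.
r = 4 has algebraic multiplicity 2; rank(C − 4I) = 1, so geometric multiplicity = 2.
Every eigenvalue has geometric = algebraic multiplicity, so C is diagonalizable.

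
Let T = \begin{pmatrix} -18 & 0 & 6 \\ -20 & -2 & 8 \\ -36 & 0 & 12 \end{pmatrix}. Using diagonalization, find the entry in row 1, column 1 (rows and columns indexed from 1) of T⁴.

3888

Characteristic polynomial: s^3 + 8s^2 + 12s = s(s + 2)(s + 6), so the eigenvalues are -6, -2, 0.
s=-2: eigenvector (0, 1, 0).
s=-6: eigenvector (1, 1, 2).
s=0: eigenvector (1, 2, 3).
P = [[0, 1, 1], [1, 1, 2], [0, 2, 3]], D = diag(-2, -6, 0), P⁻¹ = [[1, 1, -1], [3, 0, -1], [-2, 0, 1]].
T⁴ = P·diag(16, 1296, 0)·P⁻¹ = [[3888, 0, -1296], [3904, 16, -1312], [7776, 0, -2592]].
The requested entry is 3888.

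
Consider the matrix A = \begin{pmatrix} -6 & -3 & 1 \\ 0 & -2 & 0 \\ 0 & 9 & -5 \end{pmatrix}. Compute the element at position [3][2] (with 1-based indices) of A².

Characteristic polynomial: r^3 + 13r^2 + 52r + 60 = (r + 2)(r + 5)(r + 6), so the eigenvalues are -6, -5, -2.
r=-6: eigenvector (1, 0, 0).
r=-2: eigenvector (0, 1, 3).
r=-5: eigenvector (1, 0, 1).
P = [[1, 0, 1], [0, 1, 0], [0, 3, 1]], D = diag(-6, -2, -5), P⁻¹ = [[1, 3, -1], [0, 1, 0], [0, -3, 1]].
A² = P·diag(36, 4, 25)·P⁻¹ = [[36, 33, -11], [0, 4, 0], [0, -63, 25]].
The requested entry is -63.

-63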